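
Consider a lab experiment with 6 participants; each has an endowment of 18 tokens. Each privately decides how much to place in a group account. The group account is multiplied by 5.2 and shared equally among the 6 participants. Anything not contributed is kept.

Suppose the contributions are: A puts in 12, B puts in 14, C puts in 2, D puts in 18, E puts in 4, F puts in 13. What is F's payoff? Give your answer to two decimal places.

59.60 tokens

Total contributed: 12 + 14 + 2 + 18 + 4 + 13 = 63.
Each receives 5.2 × 63 / 6 = 54.60 from the group account.
F keeps 18 − 13 = 5, so F's payoff is 5 + 54.60 = 59.60.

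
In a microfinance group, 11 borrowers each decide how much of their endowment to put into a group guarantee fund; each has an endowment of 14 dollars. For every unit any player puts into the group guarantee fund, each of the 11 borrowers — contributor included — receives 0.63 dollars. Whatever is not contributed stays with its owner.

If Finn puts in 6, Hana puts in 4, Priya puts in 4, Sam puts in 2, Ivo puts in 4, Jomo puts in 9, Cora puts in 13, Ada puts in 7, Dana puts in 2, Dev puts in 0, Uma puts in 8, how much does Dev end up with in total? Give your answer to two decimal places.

Total contributed: 6 + 4 + 4 + 2 + 4 + 9 + 13 + 7 + 2 + 0 + 8 = 59.
Each receives 0.63 × 59 = 37.17 from the group guarantee fund.
Dev keeps 14 − 0 = 14, so Dev's payoff is 14 + 37.17 = 51.17.

51.17 dollars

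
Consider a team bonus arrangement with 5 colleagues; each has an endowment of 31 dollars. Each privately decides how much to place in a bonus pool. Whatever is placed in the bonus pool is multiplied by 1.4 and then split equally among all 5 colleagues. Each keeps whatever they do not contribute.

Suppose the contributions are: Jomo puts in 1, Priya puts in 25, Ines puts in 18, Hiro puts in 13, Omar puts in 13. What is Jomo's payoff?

49.60 dollars

Total contributed: 1 + 25 + 18 + 13 + 13 = 70.
Each receives 1.4 × 70 / 5 = 19.60 from the bonus pool.
Jomo keeps 31 − 1 = 30, so Jomo's payoff is 30 + 19.60 = 49.60.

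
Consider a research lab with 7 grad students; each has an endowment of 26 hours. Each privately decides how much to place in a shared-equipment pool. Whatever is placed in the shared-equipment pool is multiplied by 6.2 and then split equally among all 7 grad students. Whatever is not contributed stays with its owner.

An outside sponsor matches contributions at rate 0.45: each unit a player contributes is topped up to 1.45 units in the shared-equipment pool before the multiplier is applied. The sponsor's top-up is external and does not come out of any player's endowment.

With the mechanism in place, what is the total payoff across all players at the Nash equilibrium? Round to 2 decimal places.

1636.18 hours

Under the mechanism each unit contributed yields 6.2 × 1.45 / 7 = 1.2843 back to its contributor per unit of net cost, which exceeds 1, making full contribution the dominant choice for everyone.
So the Nash equilibrium is full contribution by all 7; the group earns 6.2 × 1.45 × 182 = 1636.18.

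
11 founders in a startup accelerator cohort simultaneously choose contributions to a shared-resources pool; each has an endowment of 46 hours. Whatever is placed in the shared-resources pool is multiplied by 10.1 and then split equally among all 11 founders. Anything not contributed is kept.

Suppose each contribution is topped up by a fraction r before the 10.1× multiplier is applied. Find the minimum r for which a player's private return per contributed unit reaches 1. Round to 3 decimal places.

0.089

With matching at rate r, one contributed unit becomes (1 + r) in the shared-resources pool and returns 10.1 × (1 + r) / 11 to the contributor.
Setting this equal to 1: 1 + r = 11/10.1 = 1.0891.
So the minimum matching rate is r = 1.0891 − 1 = 0.089.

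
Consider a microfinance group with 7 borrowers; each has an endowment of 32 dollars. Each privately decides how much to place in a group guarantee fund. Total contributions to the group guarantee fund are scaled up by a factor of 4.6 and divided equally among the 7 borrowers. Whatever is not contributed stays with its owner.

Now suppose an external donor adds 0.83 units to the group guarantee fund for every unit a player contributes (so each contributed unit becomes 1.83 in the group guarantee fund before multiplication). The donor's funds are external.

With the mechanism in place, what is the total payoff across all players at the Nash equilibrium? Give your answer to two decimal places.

1885.63 dollars

With the mechanism, a contributed unit returns 4.6 × 1.83 / 7 = 1.2026 per unit of net cost to the contributor — now above 1 — so contributing fully is weakly dominant for every player.
At the Nash equilibrium everyone contributes 32. Group total payoff = 4.6 × 1.83 × 224 = 1885.63.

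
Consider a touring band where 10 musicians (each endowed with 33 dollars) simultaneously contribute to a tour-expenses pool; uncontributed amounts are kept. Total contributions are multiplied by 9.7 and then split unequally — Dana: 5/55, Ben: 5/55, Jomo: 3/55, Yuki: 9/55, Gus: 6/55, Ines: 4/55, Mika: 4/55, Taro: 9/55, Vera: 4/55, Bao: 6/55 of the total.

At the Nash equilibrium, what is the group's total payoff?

For player j, contributing a unit is worthwhile iff 9.7 × (j's share) ≥ 1, i.e. iff j's share is at least 0.1031.
The shares above 0.1031 belong to Yuki, Gus, Taro and Bao, contributing 33 each; the remaining 6 contribute 0. Total contributed: 132.
The tour-expenses pool pays out 9.7 × 132 = 1280.40 in total (split across the unequal shares, but the aggregate is all that matters for the group sum).
The 6 free-riders keep 33 each, adding 198. Group total = 198 + 1280.40 = 1478.40.

1478.40 dollars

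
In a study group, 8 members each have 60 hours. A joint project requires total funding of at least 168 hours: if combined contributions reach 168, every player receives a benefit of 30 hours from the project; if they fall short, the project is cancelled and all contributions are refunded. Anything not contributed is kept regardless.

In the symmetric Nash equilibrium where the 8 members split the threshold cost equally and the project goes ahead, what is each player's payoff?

Equal share of the threshold: 168/8 = 21.
At this profile no one gains by cutting their contribution: any cut drops the total below 168, the project is cancelled, contributions are refunded, and the deviator ends with 60, which is less than 60 − 21 + 30 = 69. Contributing more than 21 just wastes the excess. So contributing exactly 21 is a best response.
Each player's payoff: 60 − 21 + 30 = 69.

69 hours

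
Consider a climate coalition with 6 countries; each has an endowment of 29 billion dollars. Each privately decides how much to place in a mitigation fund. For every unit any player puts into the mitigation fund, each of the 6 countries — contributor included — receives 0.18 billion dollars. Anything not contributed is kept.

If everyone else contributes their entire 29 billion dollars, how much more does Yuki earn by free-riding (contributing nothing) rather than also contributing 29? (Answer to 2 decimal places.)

Switching from a contribution of 29 to 0 lets Yuki keep an extra 29 billion dollars, but lowers the mitigation fund by 29, which costs Yuki their own share of that drop: 0.18 × 29 = 5.22.
Net gain = 29 − 5.22 = 23.78. The private return per contributed unit (0.18) is below 1, so free-riding is indeed the best response regardless of what the others do.

23.78 billion dollars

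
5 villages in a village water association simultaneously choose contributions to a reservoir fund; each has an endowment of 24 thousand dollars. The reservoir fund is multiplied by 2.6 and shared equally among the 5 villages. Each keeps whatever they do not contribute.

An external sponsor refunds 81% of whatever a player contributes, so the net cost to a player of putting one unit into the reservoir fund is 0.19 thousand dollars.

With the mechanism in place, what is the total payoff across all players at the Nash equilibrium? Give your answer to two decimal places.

409.20 thousand dollars

Under the mechanism each unit contributed yields (2.6/5) / 0.19 = 2.7368 back to its contributor per unit of net cost, which exceeds 1, making full contribution the dominant choice for everyone.
At the Nash equilibrium everyone contributes 24. Group total payoff = 5 × (24 × 0.81 + 2.6 × 24) = 409.20.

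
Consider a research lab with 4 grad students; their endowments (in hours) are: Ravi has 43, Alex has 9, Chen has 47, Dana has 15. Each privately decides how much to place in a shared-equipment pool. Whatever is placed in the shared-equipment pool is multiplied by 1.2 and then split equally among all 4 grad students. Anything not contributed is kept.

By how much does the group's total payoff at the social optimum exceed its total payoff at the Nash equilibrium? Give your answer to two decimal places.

22.80 hours

The private return per contributed unit is 1.2/4 = 0.3000 < 1 for every player regardless of endowment, so the Nash equilibrium is zero contribution and the group total is Σ E_j = 43 + 9 + 47 + 15 = 114.
Each contributed unit returns 1.200 to the group, so the social optimum is full contribution by everyone: group total = 1.200 × 114 = 136.80.
Efficiency loss = (1.200 − 1) × 114 = 22.80.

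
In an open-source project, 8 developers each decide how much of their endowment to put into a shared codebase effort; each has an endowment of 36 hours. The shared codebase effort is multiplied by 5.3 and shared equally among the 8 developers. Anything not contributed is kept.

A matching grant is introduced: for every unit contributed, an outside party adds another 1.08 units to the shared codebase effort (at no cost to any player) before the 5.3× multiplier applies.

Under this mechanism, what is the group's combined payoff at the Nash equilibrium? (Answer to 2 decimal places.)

3174.91 hours

Under the mechanism each unit contributed yields 5.3 × 2.08 / 8 = 1.3780 back to its contributor per unit of net cost, which exceeds 1, making full contribution the dominant choice for everyone.
So the Nash equilibrium is full contribution by all 8; the group earns 5.3 × 2.08 × 288 = 3174.91.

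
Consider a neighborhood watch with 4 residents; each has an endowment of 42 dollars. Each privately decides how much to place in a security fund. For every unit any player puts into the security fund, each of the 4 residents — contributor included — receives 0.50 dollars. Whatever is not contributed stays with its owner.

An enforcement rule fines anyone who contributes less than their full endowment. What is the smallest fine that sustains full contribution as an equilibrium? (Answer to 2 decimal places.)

21.00 dollars

Given the others contribute fully, the best deviation is to contribute 0 (any partial contribution still incurs the fine and gives up units whose private return 0.50 is below 1).
Deviating from 42 to 0 saves 42 dollars but forfeits the deviator's share of the drop in the security fund: 0.50 × 42 = 21.00.
So the deviation gain is 42 − 21.00 = 21.00, and the fine must be at least 21.00 dollars to wipe it out.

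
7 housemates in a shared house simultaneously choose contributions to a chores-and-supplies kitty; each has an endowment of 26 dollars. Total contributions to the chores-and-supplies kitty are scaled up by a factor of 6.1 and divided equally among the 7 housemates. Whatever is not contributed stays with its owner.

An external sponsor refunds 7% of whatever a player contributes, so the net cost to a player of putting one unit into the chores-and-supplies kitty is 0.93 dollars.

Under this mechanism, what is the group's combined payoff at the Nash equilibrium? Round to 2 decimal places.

182.00 dollars

The effective private return is (6.1/7) / 0.93 = 0.9370, which is still under 1, so the mechanism doesn't change anyone's dominant strategy: zero contribution.
Everyone keeps their endowment and the group total is 7 × 26 = 182.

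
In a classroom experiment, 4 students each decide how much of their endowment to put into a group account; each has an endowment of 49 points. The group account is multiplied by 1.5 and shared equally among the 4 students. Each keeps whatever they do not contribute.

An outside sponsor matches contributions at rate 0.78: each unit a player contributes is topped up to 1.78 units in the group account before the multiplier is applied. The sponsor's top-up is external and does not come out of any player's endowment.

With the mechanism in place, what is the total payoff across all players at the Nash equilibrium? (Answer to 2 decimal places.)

Even with the mechanism, each unit contributed returns only 1.5 × 1.78 / 4 = 0.6675 per unit of net cost, so contributing nothing is still dominant.
At the Nash equilibrium no one contributes; group total payoff = 4 × 49 = 196.

196.00 points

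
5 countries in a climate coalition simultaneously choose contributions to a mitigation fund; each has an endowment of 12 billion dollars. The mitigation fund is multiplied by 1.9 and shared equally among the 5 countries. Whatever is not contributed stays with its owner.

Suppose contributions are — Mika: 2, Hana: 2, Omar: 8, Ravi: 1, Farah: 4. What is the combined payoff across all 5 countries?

Total contributed: 2 + 2 + 8 + 1 + 4 = 17; total kept: 5 × 12 − 17 = 43.
The mitigation fund pays out 1.9 × 17 = 32.30 in aggregate.
Group total = 43 + 32.30 = 75.30.

75.30 billion dollars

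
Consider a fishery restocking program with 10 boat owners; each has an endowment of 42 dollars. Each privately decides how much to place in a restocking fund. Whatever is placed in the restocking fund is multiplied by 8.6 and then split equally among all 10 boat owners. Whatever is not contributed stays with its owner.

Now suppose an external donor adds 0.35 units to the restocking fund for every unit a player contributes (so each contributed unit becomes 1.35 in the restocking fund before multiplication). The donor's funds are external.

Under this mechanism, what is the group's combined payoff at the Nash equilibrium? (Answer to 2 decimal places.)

With the mechanism, a contributed unit returns 8.6 × 1.35 / 10 = 1.1610 per unit of net cost to the contributor — now above 1 — so contributing fully is weakly dominant for every player.
At the Nash equilibrium everyone contributes 42. Group total payoff = 8.6 × 1.35 × 420 = 4876.20.

4876.20 dollars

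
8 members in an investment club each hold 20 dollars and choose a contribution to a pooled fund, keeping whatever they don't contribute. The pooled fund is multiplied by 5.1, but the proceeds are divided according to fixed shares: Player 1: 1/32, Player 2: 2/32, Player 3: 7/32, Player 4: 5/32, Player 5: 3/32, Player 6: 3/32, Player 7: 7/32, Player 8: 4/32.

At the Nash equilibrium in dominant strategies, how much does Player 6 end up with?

39.13 dollars

Each unit j contributes comes back to j as 5.1 × (j's share), so j prefers to contribute only if that share exceeds 1/5.1 = 0.1961; otherwise keeping the unit dominates.
Player 3 and Player 7 are above the threshold, contributing 20 each; the remaining 6 contribute 0. Total contributed: 40.
Player 6 keeps 20 and receives 5.1 × 40 × 3/32 = 19.13 from the pooled fund, for a payoff of 39.13.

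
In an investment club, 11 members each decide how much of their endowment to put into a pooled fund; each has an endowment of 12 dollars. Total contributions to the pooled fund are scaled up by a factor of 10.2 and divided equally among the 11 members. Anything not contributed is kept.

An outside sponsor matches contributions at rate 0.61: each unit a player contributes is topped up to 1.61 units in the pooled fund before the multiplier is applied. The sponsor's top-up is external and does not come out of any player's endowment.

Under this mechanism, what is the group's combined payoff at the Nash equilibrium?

2167.70 dollars

The effective private return per unit is now 10.2 × 1.61 / 11 = 1.4929 > 1, so every player's dominant strategy flips to full contribution.
So the Nash equilibrium is full contribution by all 11; the group earns 10.2 × 1.61 × 132 = 2167.70.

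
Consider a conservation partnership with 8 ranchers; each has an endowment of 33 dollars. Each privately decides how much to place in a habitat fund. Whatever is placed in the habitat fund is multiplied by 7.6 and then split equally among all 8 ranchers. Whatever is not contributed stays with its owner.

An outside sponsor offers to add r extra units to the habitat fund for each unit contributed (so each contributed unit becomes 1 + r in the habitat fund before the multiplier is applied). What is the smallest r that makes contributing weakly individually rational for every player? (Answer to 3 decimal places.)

With matching at rate r, one contributed unit becomes (1 + r) in the habitat fund and returns 7.6 × (1 + r) / 8 to the contributor.
Setting this equal to 1: 1 + r = 8/7.6 = 1.0526.
So the minimum matching rate is r = 1.0526 − 1 = 0.053.

0.053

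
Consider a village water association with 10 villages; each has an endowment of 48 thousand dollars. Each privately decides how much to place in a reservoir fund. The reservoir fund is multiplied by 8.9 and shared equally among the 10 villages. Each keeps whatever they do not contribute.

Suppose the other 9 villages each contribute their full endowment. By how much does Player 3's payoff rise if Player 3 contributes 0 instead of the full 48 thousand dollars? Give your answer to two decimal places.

5.28 thousand dollars

Switching from a contribution of 48 to 0 lets Player 3 keep an extra 48 thousand dollars, but lowers the reservoir fund by 48, which costs Player 3 their own share of that drop: 8.9/10 × 48 = 42.72.
Net gain = 48 − 42.72 = 5.28. The private return per contributed unit (0.8900) is below 1, so free-riding is indeed the best response regardless of what the others do.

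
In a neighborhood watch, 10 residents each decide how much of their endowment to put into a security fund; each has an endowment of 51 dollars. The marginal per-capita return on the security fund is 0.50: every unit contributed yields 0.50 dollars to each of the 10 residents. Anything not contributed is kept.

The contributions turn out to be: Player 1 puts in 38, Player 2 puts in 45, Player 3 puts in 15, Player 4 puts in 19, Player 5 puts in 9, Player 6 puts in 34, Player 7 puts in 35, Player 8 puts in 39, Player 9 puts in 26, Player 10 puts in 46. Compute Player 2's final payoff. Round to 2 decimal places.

Total contributed: 38 + 45 + 15 + 19 + 9 + 34 + 35 + 39 + 26 + 46 = 306.
Each receives 0.50 × 306 = 153.00 from the security fund.
Player 2 keeps 51 − 45 = 6, so Player 2's payoff is 6 + 153.00 = 159.00.

159.00 dollars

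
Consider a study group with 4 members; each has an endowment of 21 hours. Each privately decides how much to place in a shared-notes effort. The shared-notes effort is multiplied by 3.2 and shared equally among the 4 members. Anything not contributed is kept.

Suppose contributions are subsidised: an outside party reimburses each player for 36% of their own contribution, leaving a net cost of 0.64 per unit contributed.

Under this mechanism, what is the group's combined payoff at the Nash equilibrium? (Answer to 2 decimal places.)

Under the mechanism each unit contributed yields (3.2/4) / 0.64 = 1.2500 back to its contributor per unit of net cost, which exceeds 1, making full contribution the dominant choice for everyone.
At the Nash equilibrium everyone contributes 21. Group total payoff = 4 × (21 × 0.36 + 3.2 × 21) = 299.04.

299.04 hours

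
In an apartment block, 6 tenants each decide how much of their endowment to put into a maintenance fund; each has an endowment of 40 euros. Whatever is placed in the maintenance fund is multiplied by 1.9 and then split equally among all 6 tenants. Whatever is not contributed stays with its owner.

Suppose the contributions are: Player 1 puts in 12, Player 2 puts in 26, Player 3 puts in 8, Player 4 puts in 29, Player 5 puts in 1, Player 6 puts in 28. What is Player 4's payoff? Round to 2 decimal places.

43.93 euros

Total contributed: 12 + 26 + 8 + 29 + 1 + 28 = 104.
Each receives 1.9 × 104 / 6 = 32.93 from the maintenance fund.
Player 4 keeps 40 − 29 = 11, so Player 4's payoff is 11 + 32.93 = 43.93.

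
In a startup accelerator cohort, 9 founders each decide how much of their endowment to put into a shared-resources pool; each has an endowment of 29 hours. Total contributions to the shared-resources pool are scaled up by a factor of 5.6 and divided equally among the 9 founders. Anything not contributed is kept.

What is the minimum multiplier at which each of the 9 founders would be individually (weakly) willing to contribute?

A contributed unit returns (multiplier)/9 to its contributor.
This reaches 1 exactly when the multiplier is 9.

9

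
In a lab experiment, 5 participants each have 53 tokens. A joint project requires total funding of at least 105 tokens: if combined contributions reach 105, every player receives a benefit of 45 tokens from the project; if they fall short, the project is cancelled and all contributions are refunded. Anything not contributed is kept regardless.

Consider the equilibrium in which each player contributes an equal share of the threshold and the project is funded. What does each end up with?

77 tokens

Equal share of the threshold: 105/5 = 21.
At this profile no one gains by cutting their contribution: any cut drops the total below 105, the project is cancelled, contributions are refunded, and the deviator ends with 53, which is less than 53 − 21 + 45 = 77. Contributing more than 21 just wastes the excess. So contributing exactly 21 is a best response.
Each player's payoff: 53 − 21 + 45 = 77.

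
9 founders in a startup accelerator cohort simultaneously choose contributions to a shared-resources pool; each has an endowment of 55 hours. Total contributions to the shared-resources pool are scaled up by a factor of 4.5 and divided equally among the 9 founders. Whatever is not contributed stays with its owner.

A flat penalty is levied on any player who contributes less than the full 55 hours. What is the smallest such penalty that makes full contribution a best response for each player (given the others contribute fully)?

Given the others contribute fully, the best deviation is to contribute 0 (any partial contribution still incurs the fine and gives up units whose private return 0.5000 is below 1).
Deviating from 55 to 0 saves 55 hours but forfeits the deviator's share of the drop in the shared-resources pool: 4.5/9 × 55 = 27.50.
So the deviation gain is 55 − 27.50 = 27.50, and the fine must be at least 27.50 hours to wipe it out.

27.50 hours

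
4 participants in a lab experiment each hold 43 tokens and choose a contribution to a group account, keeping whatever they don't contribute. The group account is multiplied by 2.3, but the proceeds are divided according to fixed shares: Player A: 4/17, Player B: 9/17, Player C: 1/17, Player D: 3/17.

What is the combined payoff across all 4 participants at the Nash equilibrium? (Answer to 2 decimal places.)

227.90 tokens

Player j's private return per contributed unit is 2.3 × (j's share). Contributing is weakly dominant for j when that share is at least 1/2.3 = 0.4348, and contributing 0 is dominant otherwise.
Player B alone (share 9/17) is above the threshold, contributing 43; the remaining 3 contribute 0. Total contributed: 43.
The group account pays out 2.3 × 43 = 98.90 in total (split across the unequal shares, but the aggregate is all that matters for the group sum).
The 3 free-riders keep 43 each, adding 129. Group total = 129 + 98.90 = 227.90.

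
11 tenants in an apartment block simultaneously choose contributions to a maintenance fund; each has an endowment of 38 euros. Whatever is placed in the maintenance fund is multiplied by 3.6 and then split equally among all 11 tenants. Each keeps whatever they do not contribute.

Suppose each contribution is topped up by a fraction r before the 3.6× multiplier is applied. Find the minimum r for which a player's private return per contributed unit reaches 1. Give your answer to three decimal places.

With matching at rate r, one contributed unit becomes (1 + r) in the maintenance fund and returns 3.6 × (1 + r) / 11 to the contributor.
Setting this equal to 1: 1 + r = 11/3.6 = 3.0556.
So the minimum matching rate is r = 3.0556 − 1 = 2.056.

2.056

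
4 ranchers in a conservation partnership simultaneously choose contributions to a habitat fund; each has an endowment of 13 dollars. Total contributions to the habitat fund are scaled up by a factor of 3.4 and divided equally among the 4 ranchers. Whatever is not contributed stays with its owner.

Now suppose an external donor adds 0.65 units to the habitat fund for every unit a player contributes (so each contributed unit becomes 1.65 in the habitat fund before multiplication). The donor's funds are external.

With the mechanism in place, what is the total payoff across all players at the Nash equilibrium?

291.72 dollars

Under the mechanism each unit contributed yields 3.4 × 1.65 / 4 = 1.4025 back to its contributor per unit of net cost, which exceeds 1, making full contribution the dominant choice for everyone.
So the Nash equilibrium is full contribution by all 4; the group earns 3.4 × 1.65 × 52 = 291.72.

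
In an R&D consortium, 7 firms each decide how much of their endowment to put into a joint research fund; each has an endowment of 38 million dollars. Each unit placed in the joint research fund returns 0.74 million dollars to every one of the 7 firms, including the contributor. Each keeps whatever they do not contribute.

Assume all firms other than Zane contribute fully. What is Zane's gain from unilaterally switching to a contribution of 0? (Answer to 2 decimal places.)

9.88 million dollars

Switching from a contribution of 38 to 0 lets Zane keep an extra 38 million dollars, but lowers the joint research fund by 38, which costs Zane their own share of that drop: 0.74 × 38 = 28.12.
Net gain = 38 − 28.12 = 9.88. The private return per contributed unit (0.74) is below 1, so free-riding is indeed the best response regardless of what the others do.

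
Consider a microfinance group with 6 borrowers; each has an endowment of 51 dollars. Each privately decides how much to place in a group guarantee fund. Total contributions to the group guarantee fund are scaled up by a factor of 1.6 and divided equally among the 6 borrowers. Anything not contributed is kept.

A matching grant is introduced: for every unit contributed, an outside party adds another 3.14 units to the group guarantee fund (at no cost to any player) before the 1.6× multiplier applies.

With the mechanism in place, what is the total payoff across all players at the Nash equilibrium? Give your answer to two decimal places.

2026.94 dollars

The effective private return per unit is now 1.6 × 4.14 / 6 = 1.1040 > 1, so every player's dominant strategy flips to full contribution.
So the Nash equilibrium is full contribution by all 6; the group earns 1.6 × 4.14 × 306 = 2026.94.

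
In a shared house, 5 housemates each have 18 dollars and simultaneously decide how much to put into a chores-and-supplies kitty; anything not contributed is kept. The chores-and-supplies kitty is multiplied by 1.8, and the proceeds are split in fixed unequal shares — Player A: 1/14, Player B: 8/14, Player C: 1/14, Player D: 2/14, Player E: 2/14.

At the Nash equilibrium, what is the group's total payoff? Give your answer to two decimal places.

Each unit j contributes comes back to j as 1.8 × (j's share), so j prefers to contribute only if that share exceeds 1/1.8 = 0.5556; otherwise keeping the unit dominates.
Only Player B (8/14) clears that bar, contributing 18; the remaining 4 contribute 0. Total contributed: 18.
The chores-and-supplies kitty pays out 1.8 × 18 = 32.40 in total (split across the unequal shares, but the aggregate is all that matters for the group sum).
The 4 free-riders keep 18 each, adding 72. Group total = 72 + 32.40 = 104.40.

104.40 dollars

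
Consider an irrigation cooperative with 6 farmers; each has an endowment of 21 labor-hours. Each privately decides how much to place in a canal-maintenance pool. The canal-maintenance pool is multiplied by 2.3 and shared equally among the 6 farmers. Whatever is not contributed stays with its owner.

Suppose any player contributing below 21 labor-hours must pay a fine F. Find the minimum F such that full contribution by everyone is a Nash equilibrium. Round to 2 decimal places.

12.95 labor-hours

Given the others contribute fully, the best deviation is to contribute 0 (any partial contribution still incurs the fine and gives up units whose private return 0.3833 is below 1).
Deviating from 21 to 0 saves 21 labor-hours but forfeits the deviator's share of the drop in the canal-maintenance pool: 2.3/6 × 21 = 8.05.
So the deviation gain is 21 − 8.05 = 12.95, and the fine must be at least 12.95 labor-hours to wipe it out.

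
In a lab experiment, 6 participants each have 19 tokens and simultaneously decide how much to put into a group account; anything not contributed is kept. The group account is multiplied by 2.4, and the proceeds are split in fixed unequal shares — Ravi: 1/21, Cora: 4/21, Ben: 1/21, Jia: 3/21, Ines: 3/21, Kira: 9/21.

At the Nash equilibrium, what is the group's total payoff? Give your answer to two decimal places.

Player j's private return per contributed unit is 2.4 × (j's share). Contributing is weakly dominant for j when that share is at least 1/2.4 = 0.4167, and contributing 0 is dominant otherwise.
Only Kira (9/21) clears that bar, contributing 19; the remaining 5 contribute 0. Total contributed: 19.
The group account pays out 2.4 × 19 = 45.60 in total (split across the unequal shares, but the aggregate is all that matters for the group sum).
The 5 free-riders keep 19 each, adding 95. Group total = 95 + 45.60 = 140.60.

140.60 tokens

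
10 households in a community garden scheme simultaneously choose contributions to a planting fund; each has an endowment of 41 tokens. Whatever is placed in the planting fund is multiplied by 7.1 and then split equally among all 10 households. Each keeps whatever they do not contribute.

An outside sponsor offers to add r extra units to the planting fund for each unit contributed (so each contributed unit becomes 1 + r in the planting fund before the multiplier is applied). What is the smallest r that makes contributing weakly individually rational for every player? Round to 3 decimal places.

With matching at rate r, one contributed unit becomes (1 + r) in the planting fund and returns 7.1 × (1 + r) / 10 to the contributor.
Setting this equal to 1: 1 + r = 10/7.1 = 1.4085.
So the minimum matching rate is r = 1.4085 − 1 = 0.408.

0.408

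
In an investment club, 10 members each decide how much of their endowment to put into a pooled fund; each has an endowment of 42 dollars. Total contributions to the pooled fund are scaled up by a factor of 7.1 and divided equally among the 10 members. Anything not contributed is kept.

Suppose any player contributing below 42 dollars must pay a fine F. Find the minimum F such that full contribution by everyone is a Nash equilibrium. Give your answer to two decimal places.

12.18 dollars

Given the others contribute fully, the best deviation is to contribute 0 (any partial contribution still incurs the fine and gives up units whose private return 0.7100 is below 1).
Deviating from 42 to 0 saves 42 dollars but forfeits the deviator's share of the drop in the pooled fund: 7.1/10 × 42 = 29.82.
So the deviation gain is 42 − 29.82 = 12.18, and the fine must be at least 12.18 dollars to wipe it out.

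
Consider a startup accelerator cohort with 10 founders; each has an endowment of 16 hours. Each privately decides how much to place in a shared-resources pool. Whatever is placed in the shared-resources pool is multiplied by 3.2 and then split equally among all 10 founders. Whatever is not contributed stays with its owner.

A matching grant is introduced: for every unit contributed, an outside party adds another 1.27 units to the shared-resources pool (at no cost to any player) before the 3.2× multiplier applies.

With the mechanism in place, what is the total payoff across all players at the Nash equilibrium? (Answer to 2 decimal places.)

With the mechanism, a contributed unit returns 3.2 × 2.27 / 10 = 0.7264 per unit of net cost — still below 1 — so contributing 0 remains dominant for every player.
At the Nash equilibrium no one contributes; group total payoff = 10 × 16 = 160.

160.00 hours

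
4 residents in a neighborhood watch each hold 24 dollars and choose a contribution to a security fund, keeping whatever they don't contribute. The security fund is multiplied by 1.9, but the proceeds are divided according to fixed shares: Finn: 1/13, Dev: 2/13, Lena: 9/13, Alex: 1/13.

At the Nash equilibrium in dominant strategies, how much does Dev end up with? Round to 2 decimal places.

A player with share s gets back 1.9·s per unit contributed, so full contribution is dominant for anyone with s > 1/1.9 = 0.5263 and zero contribution is dominant for anyone below.
The only share above 0.5263 is Lena's 9/13, contributing 24; the remaining 3 contribute 0. Total contributed: 24.
Dev keeps 24 and receives 1.9 × 24 × 2/13 = 7.02 from the security fund, for a payoff of 31.02.

31.02 dollars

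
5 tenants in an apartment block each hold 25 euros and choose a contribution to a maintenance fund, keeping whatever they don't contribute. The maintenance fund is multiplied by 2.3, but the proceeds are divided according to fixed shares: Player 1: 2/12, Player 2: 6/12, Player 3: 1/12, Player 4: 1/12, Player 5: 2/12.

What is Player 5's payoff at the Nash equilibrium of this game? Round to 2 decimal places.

34.58 euros

For player j, contributing a unit is worthwhile iff 2.3 × (j's share) ≥ 1, i.e. iff j's share is at least 0.4348.
The only share above 0.4348 is Player 2's 6/12, contributing 25; the remaining 4 contribute 0. Total contributed: 25.
Player 5 keeps 25 and receives 2.3 × 25 × 2/12 = 9.58 from the maintenance fund, for a payoff of 34.58.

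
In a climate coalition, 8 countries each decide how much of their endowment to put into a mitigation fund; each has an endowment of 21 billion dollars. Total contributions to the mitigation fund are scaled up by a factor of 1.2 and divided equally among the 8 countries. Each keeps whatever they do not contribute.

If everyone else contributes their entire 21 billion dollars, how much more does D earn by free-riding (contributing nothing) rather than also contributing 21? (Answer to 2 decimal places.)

Switching from a contribution of 21 to 0 lets D keep an extra 21 billion dollars, but lowers the mitigation fund by 21, which costs D their own share of that drop: 1.2/8 × 21 = 3.15.
Net gain = 21 − 3.15 = 17.85. The private return per contributed unit (0.1500) is below 1, so free-riding is indeed the best response regardless of what the others do.

17.85 billion dollars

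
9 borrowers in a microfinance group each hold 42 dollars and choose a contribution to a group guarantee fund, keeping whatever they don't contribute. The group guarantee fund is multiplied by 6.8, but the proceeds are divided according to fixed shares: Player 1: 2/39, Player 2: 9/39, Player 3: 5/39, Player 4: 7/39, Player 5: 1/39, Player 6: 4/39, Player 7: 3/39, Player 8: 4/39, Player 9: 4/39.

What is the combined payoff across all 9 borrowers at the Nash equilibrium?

For player j, contributing a unit is worthwhile iff 6.8 × (j's share) ≥ 1, i.e. iff j's share is at least 0.1471.
Player 2 and Player 4 are above the threshold, contributing 42 each; the remaining 7 contribute 0. Total contributed: 84.
The group guarantee fund pays out 6.8 × 84 = 571.20 in total (split across the unequal shares, but the aggregate is all that matters for the group sum).
The 7 free-riders keep 42 each, adding 294. Group total = 294 + 571.20 = 865.20.

865.20 dollars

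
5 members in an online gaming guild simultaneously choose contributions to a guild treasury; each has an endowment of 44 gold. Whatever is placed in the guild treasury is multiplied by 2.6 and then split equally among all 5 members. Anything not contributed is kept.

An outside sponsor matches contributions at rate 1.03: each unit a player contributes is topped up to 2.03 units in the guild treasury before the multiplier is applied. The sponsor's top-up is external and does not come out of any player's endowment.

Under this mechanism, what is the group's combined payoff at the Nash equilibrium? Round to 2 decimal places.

1161.16 gold

Under the mechanism each unit contributed yields 2.6 × 2.03 / 5 = 1.0556 back to its contributor per unit of net cost, which exceeds 1, making full contribution the dominant choice for everyone.
At the Nash equilibrium everyone contributes 44. Group total payoff = 2.6 × 2.03 × 220 = 1161.16.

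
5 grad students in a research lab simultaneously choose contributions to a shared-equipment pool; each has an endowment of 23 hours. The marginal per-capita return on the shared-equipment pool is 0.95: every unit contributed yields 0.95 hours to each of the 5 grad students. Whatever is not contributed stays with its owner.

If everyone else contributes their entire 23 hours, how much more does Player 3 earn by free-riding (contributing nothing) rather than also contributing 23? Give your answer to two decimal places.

1.15 hours

Switching from a contribution of 23 to 0 lets Player 3 keep an extra 23 hours, but lowers the shared-equipment pool by 23, which costs Player 3 their own share of that drop: 0.95 × 23 = 21.85.
Net gain = 23 − 21.85 = 1.15. The private return per contributed unit (0.95) is below 1, so free-riding is indeed the best response regardless of what the others do.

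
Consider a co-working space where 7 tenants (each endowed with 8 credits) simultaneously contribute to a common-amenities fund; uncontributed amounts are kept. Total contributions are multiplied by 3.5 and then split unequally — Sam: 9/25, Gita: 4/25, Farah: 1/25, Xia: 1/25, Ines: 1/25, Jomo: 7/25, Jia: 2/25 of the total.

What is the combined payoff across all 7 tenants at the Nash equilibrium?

For player j, contributing a unit is worthwhile iff 3.5 × (j's share) ≥ 1, i.e. iff j's share is at least 0.2857.
Sam alone (share 9/25) is above the threshold, contributing 8; the remaining 6 contribute 0. Total contributed: 8.
The common-amenities fund pays out 3.5 × 8 = 28.00 in total (split across the unequal shares, but the aggregate is all that matters for the group sum).
The 6 free-riders keep 8 each, adding 48. Group total = 48 + 28.00 = 76.00.

76.00 credits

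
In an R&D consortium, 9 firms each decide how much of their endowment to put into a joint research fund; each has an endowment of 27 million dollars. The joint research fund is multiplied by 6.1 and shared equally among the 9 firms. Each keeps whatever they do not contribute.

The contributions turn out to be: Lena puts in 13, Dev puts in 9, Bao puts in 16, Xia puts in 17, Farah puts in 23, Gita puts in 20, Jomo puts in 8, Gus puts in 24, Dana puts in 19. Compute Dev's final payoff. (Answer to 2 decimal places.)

118.99 million dollars

Total contributed: 13 + 9 + 16 + 17 + 23 + 20 + 8 + 24 + 19 = 149.
Each receives 6.1 × 149 / 9 = 100.99 from the joint research fund.
Dev keeps 27 − 9 = 18, so Dev's payoff is 18 + 100.99 = 118.99.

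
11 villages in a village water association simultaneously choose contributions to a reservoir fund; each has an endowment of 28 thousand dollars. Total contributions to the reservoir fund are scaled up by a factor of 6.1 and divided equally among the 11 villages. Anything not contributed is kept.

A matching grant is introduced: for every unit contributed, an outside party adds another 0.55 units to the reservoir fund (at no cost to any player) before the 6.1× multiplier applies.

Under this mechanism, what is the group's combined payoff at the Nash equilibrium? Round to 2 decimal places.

308.00 thousand dollars

Even with the mechanism, each unit contributed returns only 6.1 × 1.55 / 11 = 0.8595 per unit of net cost, so contributing nothing is still dominant.
Everyone keeps their endowment and the group total is 11 × 28 = 308.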